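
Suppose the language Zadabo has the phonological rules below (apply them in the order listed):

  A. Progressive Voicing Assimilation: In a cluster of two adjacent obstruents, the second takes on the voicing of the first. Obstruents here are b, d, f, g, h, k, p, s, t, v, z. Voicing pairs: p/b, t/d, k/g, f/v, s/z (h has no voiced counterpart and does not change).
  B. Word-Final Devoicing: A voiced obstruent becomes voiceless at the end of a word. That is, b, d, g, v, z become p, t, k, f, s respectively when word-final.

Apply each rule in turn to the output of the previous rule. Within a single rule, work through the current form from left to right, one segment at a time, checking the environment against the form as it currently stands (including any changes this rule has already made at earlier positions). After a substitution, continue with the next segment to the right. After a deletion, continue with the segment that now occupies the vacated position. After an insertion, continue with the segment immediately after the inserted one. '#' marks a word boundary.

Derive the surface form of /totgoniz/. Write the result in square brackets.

[totkonis]

A Progressive Voicing Assimilation: [totgoniz] → [totkoniz]
B Word-Final Devoicing: [totkoniz] → [totkonis]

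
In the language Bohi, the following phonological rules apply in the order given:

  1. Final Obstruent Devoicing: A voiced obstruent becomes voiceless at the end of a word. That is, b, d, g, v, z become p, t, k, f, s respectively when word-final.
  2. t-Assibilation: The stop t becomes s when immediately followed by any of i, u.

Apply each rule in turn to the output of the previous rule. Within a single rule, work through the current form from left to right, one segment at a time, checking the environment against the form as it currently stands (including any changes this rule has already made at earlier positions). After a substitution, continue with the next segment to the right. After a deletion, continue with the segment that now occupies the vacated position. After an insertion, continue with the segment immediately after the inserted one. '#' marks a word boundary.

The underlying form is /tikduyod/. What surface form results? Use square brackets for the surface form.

[sikduyot]

1 Final Obstruent Devoicing: [tikduyod] → [tikduyot]
2 t-Assibilation: [tikduyot] → [sikduyot]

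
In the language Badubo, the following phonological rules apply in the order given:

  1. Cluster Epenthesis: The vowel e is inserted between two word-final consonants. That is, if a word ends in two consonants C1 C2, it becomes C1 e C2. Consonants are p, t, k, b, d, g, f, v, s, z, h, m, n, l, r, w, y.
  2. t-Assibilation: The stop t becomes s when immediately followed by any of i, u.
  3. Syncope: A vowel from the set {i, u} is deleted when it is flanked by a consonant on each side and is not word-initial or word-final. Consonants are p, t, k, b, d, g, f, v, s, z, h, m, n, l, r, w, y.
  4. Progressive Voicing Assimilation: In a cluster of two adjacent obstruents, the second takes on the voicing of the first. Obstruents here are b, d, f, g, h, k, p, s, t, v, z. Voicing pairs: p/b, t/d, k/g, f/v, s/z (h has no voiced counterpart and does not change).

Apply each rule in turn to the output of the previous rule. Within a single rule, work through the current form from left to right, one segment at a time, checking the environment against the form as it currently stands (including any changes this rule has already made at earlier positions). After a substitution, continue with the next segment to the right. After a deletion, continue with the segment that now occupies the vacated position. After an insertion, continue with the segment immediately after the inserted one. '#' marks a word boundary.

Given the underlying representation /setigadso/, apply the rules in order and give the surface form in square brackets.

[seskadzo]

1 Cluster Epenthesis: no change — [setigadso]
2 t-Assibilation: [setigadso] → [sesigadso]
3 Syncope: [sesigadso] → [sesgadso]
4 Progressive Voicing Assimilation: [sesgadso] → [seskadzo]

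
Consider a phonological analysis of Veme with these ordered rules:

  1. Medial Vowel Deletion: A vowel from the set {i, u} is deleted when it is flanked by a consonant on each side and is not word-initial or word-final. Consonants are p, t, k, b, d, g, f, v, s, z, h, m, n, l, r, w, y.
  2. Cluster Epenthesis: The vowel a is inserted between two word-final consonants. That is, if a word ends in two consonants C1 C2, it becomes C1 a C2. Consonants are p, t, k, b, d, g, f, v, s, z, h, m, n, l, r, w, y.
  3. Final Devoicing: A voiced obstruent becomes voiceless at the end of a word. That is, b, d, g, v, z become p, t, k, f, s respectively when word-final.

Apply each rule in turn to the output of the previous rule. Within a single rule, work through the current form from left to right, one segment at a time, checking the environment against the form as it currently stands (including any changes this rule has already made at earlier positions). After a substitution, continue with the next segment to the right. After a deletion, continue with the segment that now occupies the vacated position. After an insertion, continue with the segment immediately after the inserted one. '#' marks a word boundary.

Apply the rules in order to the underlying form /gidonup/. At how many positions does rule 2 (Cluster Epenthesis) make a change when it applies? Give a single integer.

1 Medial Vowel Deletion: [gidonup] → [gdonp]
2 Cluster Epenthesis: [gdonp] → [gdonap]
3 Final Devoicing: no change — [gdonap]
Rule 2 changed 1 position(s).

1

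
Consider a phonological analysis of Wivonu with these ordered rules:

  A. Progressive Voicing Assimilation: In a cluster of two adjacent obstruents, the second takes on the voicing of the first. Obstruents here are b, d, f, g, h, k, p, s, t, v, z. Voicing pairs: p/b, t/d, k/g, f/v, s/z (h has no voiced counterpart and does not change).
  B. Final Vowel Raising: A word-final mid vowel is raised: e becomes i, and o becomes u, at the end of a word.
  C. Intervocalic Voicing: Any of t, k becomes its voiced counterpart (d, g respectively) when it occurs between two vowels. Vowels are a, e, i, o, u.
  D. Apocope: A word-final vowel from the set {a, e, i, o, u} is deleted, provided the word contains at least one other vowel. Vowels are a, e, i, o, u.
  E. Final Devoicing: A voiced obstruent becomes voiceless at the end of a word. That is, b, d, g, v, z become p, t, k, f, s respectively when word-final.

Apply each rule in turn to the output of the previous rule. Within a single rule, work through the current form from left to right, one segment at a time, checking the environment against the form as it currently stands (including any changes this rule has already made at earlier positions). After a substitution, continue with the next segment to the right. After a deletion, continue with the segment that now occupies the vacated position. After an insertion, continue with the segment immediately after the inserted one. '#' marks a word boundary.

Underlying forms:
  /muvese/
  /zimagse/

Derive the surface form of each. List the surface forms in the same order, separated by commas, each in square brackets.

[muves], [zimags]

/muvese/:
  A Progressive Voicing Assimilation: no change — [muvese]
  B Final Vowel Raising: [muvese] → [muvesi]
  C Intervocalic Voicing: no change — [muvesi]
  D Apocope: [muvesi] → [muves]
  E Final Devoicing: no change — [muves]
/zimagse/:
  A Progressive Voicing Assimilation: [zimagse] → [zimagze]
  B Final Vowel Raising: [zimagze] → [zimagzi]
  C Intervocalic Voicing: no change — [zimagzi]
  D Apocope: [zimagzi] → [zimagz]
  E Final Devoicing: [zimagz] → [zimags]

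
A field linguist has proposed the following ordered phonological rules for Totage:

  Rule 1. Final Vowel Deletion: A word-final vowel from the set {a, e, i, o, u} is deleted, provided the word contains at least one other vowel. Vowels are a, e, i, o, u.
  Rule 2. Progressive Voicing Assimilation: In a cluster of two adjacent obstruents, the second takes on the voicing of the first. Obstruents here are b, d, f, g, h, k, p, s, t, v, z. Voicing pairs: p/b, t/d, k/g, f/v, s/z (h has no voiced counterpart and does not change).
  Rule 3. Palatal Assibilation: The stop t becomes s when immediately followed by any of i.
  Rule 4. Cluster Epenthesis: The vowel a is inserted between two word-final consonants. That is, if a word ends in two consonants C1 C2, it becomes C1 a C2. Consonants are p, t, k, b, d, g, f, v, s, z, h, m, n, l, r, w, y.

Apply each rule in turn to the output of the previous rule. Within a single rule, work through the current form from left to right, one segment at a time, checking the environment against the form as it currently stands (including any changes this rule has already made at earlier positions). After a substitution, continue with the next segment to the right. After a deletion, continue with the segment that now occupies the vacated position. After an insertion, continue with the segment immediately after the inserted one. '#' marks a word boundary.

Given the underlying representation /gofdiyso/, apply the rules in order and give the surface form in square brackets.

Rule 1 Final Vowel Deletion: [gofdiyso] → [gofdiys]
Rule 2 Progressive Voicing Assimilation: [gofdiys] → [goftiys]
Rule 3 Palatal Assibilation: [goftiys] → [gofsiys]
Rule 4 Cluster Epenthesis: [gofsiys] → [gofsiyas]

[gofsiyas]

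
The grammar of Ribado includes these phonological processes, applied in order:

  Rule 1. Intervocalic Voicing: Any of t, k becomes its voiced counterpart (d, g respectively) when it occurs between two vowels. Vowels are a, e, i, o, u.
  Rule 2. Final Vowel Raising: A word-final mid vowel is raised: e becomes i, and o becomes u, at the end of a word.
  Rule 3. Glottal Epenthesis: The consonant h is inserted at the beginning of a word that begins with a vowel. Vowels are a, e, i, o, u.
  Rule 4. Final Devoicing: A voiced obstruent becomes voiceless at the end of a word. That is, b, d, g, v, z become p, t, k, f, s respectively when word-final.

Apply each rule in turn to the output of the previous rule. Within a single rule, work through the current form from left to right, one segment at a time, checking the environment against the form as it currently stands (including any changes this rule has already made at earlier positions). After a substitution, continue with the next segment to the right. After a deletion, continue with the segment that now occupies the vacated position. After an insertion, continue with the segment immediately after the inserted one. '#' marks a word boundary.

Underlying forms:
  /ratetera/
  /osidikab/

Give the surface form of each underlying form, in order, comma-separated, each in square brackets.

/ratetera/:
  Rule 1 Intervocalic Voicing: [ratetera] → [radedera]
  Rule 2 Final Vowel Raising: no change — [radedera]
  Rule 3 Glottal Epenthesis: no change — [radedera]
  Rule 4 Final Devoicing: no change — [radedera]
/osidikab/:
  Rule 1 Intervocalic Voicing: [osidikab] → [osidigab]
  Rule 2 Final Vowel Raising: no change — [osidigab]
  Rule 3 Glottal Epenthesis: [osidigab] → [hosidigab]
  Rule 4 Final Devoicing: [hosidigab] → [hosidigap]

[radedera], [hosidigap]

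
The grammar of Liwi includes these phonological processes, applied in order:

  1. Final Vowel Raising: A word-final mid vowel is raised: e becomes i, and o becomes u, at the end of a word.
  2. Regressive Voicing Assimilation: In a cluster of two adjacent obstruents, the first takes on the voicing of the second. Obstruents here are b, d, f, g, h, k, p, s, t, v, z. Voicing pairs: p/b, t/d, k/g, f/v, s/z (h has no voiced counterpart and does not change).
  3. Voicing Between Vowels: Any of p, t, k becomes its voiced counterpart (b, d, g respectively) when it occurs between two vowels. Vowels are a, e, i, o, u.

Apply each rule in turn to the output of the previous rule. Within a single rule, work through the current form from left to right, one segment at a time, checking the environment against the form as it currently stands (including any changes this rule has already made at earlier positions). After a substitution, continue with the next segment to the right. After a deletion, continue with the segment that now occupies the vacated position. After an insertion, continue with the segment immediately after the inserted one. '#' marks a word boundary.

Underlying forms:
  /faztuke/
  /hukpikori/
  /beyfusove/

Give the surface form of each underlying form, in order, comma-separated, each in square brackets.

[fastugi], [hukpigori], [beyfusovi]

/faztuke/:
  1 Final Vowel Raising: [faztuke] → [faztuki]
  2 Regressive Voicing Assimilation: [faztuki] → [fastuki]
  3 Voicing Between Vowels: [fastuki] → [fastugi]
/hukpikori/:
  1 Final Vowel Raising: no change — [hukpikori]
  2 Regressive Voicing Assimilation: no change — [hukpikori]
  3 Voicing Between Vowels: [hukpikori] → [hukpigori]
/beyfusove/:
  1 Final Vowel Raising: [beyfusove] → [beyfusovi]
  2 Regressive Voicing Assimilation: no change — [beyfusovi]
  3 Voicing Between Vowels: no change — [beyfusovi]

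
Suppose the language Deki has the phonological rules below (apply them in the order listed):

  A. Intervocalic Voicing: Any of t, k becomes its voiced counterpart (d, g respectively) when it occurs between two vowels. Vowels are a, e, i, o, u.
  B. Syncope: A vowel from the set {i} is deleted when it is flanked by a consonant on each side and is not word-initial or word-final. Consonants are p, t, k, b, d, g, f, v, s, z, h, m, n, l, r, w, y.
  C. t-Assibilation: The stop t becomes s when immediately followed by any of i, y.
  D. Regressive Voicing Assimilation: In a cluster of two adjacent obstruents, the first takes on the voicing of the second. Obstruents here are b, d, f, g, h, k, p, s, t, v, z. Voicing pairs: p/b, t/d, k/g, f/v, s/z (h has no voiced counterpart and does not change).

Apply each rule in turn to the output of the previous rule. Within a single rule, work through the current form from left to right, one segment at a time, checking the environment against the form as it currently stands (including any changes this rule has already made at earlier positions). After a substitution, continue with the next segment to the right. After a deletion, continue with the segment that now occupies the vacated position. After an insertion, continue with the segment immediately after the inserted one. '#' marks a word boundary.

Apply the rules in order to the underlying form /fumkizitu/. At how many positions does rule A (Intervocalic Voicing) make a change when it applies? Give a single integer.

1

A Intervocalic Voicing: [fumkizitu] → [fumkizidu]
B Syncope: [fumkizidu] → [fumkzdu]
C t-Assibilation: no change — [fumkzdu]
D Regressive Voicing Assimilation: [fumkzdu] → [fumgzdu]
Rule A changed 1 position(s).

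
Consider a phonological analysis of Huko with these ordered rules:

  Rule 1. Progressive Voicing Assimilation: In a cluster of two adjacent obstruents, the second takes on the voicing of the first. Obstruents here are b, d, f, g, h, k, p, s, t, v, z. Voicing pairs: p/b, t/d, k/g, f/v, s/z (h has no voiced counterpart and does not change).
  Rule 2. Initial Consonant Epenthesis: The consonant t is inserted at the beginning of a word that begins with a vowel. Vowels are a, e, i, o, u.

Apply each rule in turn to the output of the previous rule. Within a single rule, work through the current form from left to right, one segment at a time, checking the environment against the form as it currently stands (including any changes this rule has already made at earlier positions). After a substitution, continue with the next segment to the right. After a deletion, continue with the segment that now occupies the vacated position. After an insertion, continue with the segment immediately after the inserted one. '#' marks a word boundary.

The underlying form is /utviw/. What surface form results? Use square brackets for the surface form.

[tutfiw]

Rule 1 Progressive Voicing Assimilation: [utviw] → [utfiw]
Rule 2 Initial Consonant Epenthesis: [utfiw] → [tutfiw]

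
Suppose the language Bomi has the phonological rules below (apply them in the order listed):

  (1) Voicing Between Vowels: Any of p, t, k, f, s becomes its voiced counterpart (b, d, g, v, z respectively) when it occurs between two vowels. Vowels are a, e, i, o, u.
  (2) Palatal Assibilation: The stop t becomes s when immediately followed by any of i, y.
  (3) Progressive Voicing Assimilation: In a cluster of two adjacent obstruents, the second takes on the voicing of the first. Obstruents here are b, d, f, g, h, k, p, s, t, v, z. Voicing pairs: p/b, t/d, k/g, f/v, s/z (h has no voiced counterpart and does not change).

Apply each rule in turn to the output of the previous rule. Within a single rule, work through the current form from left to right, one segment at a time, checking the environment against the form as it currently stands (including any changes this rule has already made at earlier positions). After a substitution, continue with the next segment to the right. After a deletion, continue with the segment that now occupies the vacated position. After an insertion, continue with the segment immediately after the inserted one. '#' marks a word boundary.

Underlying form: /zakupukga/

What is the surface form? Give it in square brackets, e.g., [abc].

(1) Voicing Between Vowels: [zakupukga] → [zagubukga]
(2) Palatal Assibilation: no change — [zagubukga]
(3) Progressive Voicing Assimilation: [zagubukga] → [zagubukka]

[zagubukka]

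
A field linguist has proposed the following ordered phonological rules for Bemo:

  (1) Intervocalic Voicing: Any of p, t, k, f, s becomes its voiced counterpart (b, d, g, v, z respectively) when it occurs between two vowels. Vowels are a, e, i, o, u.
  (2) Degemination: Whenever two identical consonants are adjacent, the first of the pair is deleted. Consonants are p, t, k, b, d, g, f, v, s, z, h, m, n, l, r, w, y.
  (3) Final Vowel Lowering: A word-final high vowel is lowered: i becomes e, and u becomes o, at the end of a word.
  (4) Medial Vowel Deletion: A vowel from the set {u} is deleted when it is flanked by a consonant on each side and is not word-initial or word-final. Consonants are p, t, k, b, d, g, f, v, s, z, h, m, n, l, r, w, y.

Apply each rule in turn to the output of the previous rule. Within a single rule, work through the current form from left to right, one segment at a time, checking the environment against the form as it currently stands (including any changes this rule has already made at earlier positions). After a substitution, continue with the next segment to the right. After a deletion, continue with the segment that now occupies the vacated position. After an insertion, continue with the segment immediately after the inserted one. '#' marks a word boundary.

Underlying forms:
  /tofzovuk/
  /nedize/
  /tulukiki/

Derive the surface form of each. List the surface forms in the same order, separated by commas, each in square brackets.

/tofzovuk/:
  (1) Intervocalic Voicing: no change — [tofzovuk]
  (2) Degemination: no change — [tofzovuk]
  (3) Final Vowel Lowering: no change — [tofzovuk]
  (4) Medial Vowel Deletion: [tofzovuk] → [tofzovk]
/nedize/:
  (1) Intervocalic Voicing: no change — [nedize]
  (2) Degemination: no change — [nedize]
  (3) Final Vowel Lowering: no change — [nedize]
  (4) Medial Vowel Deletion: no change — [nedize]
/tulukiki/:
  (1) Intervocalic Voicing: [tulukiki] → [tulugigi]
  (2) Degemination: no change — [tulugigi]
  (3) Final Vowel Lowering: [tulugigi] → [tulugige]
  (4) Medial Vowel Deletion: [tulugige] → [tlgige]

[tofzovk], [nedize], [tlgige]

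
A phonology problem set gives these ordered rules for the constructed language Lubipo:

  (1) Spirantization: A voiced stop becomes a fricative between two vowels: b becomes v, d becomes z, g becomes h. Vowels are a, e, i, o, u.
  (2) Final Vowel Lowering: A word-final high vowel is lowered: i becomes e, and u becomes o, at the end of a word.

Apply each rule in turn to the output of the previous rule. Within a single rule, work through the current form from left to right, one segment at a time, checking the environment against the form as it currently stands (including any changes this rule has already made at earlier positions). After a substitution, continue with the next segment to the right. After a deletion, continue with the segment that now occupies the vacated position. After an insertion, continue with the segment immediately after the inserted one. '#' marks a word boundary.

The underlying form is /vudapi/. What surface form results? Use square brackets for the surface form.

[vuzape]

(1) Spirantization: [vudapi] → [vuzapi]
(2) Final Vowel Lowering: [vuzapi] → [vuzape]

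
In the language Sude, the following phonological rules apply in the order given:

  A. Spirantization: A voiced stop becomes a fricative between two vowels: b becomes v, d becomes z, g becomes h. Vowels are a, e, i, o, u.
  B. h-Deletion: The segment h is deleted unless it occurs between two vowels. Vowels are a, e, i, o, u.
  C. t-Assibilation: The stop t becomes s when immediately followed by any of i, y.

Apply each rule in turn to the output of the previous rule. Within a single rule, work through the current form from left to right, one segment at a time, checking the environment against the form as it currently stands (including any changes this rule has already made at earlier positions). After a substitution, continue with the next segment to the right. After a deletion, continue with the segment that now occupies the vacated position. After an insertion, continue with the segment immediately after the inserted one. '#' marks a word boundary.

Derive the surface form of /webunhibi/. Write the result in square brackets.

[wevunivi]

A Spirantization: [webunhibi] → [wevunhivi]
B h-Deletion: [wevunhivi] → [wevunivi]
C t-Assibilation: no change — [wevunivi]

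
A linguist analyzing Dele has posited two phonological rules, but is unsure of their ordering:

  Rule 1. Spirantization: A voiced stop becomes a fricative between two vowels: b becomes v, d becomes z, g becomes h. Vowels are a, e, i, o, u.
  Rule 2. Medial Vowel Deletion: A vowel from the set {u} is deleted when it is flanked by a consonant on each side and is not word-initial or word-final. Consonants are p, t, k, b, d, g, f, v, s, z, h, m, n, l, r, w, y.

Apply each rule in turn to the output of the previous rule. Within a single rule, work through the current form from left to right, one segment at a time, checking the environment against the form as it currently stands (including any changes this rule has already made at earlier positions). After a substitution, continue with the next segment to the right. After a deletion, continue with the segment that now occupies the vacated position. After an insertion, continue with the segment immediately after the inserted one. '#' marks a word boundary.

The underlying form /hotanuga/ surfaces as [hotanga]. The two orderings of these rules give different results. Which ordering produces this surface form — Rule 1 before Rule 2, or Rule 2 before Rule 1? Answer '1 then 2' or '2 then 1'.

Order 1 then 2:
  1 Spirantization: [hotanuga] → [hotanuha]
  2 Medial Vowel Deletion: [hotanuha] → [hotanha]
  result: [hotanha]
Order 2 then 1:
  2 Medial Vowel Deletion: [hotanuga] → [hotanga]
  1 Spirantization: no change — [hotanga]
  result: [hotanga]

2 then 1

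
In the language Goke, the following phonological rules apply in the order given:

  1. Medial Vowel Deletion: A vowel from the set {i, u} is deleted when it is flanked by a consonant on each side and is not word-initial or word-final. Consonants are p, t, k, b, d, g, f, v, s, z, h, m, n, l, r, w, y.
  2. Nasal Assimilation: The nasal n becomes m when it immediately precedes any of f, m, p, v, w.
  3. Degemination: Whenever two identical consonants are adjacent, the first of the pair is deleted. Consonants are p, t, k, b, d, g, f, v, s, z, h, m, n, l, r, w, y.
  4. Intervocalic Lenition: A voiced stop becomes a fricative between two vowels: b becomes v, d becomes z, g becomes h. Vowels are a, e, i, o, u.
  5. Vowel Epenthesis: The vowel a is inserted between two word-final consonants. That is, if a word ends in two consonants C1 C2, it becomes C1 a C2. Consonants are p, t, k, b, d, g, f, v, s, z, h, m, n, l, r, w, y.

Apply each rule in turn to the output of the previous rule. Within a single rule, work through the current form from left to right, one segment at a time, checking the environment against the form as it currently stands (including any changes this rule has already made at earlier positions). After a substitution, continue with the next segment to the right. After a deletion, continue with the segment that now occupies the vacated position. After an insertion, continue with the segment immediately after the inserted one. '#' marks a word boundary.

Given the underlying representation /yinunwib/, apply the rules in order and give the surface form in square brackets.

[ynmwab]

1 Medial Vowel Deletion: [yinunwib] → [ynnwb]
2 Nasal Assimilation: [ynnwb] → [ynmwb]
3 Degemination: no change — [ynmwb]
4 Intervocalic Lenition: no change — [ynmwb]
5 Vowel Epenthesis: [ynmwb] → [ynmwab]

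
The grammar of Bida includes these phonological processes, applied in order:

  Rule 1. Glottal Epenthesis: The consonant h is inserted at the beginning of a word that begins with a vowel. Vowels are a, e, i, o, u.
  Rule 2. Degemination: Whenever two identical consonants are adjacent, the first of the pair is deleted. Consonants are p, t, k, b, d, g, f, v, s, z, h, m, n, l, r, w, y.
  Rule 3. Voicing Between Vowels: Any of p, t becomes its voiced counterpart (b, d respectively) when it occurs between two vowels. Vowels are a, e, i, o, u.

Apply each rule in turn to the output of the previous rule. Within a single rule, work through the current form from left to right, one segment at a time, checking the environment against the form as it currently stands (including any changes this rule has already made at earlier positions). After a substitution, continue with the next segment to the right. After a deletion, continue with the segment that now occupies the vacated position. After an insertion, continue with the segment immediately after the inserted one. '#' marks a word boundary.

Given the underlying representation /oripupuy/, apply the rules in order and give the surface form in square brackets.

[horibubuy]

Rule 1 Glottal Epenthesis: [oripupuy] → [horipupuy]
Rule 2 Degemination: no change — [horipupuy]
Rule 3 Voicing Between Vowels: [horipupuy] → [horibubuy]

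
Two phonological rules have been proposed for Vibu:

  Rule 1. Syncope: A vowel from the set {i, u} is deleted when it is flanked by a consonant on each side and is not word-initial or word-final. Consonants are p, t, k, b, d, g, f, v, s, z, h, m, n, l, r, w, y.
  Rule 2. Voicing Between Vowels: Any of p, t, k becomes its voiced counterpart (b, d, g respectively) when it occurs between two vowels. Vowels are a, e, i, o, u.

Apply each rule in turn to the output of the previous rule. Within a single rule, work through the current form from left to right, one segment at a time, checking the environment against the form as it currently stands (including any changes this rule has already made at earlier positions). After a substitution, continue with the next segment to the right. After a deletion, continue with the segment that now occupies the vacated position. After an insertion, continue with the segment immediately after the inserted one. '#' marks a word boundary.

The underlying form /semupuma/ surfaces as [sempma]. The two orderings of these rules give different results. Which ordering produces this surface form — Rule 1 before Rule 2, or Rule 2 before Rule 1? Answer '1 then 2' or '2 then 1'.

Order 1 then 2:
  1 Syncope: [semupuma] → [sempma]
  2 Voicing Between Vowels: no change — [sempma]
  result: [sempma]
Order 2 then 1:
  2 Voicing Between Vowels: [semupuma] → [semubuma]
  1 Syncope: [semubuma] → [sembma]
  result: [sembma]

1 then 2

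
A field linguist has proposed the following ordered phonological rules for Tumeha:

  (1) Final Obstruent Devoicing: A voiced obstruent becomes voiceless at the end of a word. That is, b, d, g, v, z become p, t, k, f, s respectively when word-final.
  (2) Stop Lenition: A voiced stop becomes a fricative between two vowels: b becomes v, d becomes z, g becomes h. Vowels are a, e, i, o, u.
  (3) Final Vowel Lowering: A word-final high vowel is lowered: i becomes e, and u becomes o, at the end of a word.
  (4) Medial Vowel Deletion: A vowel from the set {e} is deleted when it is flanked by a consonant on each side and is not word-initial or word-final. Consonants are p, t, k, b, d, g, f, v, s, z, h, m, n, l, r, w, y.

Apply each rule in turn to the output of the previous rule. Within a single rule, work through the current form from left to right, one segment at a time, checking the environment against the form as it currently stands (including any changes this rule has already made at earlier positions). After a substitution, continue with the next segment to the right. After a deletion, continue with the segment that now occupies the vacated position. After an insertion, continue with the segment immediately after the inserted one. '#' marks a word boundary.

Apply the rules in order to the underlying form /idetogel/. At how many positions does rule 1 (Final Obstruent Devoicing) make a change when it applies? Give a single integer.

(1) Final Obstruent Devoicing: no change — [idetogel]
(2) Stop Lenition: [idetogel] → [izetohel]
(3) Final Vowel Lowering: no change — [izetohel]
(4) Medial Vowel Deletion: [izetohel] → [iztohl]
Rule 1 changed 0 position(s).

0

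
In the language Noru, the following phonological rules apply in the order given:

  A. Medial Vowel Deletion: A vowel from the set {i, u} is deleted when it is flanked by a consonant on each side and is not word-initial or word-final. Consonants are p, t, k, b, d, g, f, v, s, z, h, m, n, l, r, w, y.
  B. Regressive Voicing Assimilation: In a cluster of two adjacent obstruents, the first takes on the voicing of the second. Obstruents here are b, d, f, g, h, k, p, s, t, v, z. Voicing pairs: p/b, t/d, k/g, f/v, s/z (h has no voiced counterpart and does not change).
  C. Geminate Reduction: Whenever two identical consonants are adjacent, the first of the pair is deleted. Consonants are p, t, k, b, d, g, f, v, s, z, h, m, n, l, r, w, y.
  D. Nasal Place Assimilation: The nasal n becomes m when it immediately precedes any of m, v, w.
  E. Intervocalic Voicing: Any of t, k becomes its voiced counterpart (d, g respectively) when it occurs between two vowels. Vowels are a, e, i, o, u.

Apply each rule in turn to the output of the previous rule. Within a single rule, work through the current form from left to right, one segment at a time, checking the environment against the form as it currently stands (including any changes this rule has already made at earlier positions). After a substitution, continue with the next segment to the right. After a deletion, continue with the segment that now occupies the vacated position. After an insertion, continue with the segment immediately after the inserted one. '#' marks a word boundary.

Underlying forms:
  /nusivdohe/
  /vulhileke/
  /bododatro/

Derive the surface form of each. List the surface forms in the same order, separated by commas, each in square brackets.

/nusivdohe/:
  A Medial Vowel Deletion: [nusivdohe] → [nsvdohe]
  B Regressive Voicing Assimilation: [nsvdohe] → [nzvdohe]
  C Geminate Reduction: no change — [nzvdohe]
  D Nasal Place Assimilation: no change — [nzvdohe]
  E Intervocalic Voicing: no change — [nzvdohe]
/vulhileke/:
  A Medial Vowel Deletion: [vulhileke] → [vlhleke]
  B Regressive Voicing Assimilation: no change — [vlhleke]
  C Geminate Reduction: no change — [vlhleke]
  D Nasal Place Assimilation: no change — [vlhleke]
  E Intervocalic Voicing: [vlhleke] → [vlhlege]
/bododatro/:
  A Medial Vowel Deletion: no change — [bododatro]
  B Regressive Voicing Assimilation: no change — [bododatro]
  C Geminate Reduction: no change — [bododatro]
  D Nasal Place Assimilation: no change — [bododatro]
  E Intervocalic Voicing: no change — [bododatro]

[nzvdohe], [vlhlege], [bododatro]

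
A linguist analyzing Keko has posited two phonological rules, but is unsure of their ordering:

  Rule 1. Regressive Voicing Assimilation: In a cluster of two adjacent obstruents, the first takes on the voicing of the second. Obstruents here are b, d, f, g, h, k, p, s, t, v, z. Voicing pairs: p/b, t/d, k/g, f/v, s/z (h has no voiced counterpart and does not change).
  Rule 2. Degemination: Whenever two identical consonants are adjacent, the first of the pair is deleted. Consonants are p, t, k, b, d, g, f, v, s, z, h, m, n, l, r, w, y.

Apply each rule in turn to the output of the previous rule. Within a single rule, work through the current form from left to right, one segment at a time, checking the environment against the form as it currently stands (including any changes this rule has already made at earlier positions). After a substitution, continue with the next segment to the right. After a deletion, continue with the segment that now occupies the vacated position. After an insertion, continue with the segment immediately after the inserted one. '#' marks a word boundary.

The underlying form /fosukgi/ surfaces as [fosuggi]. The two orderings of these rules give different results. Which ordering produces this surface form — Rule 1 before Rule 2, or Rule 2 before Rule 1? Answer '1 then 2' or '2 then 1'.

2 then 1

Order 1 then 2:
  1 Regressive Voicing Assimilation: [fosukgi] → [fosuggi]
  2 Degemination: [fosuggi] → [fosugi]
  result: [fosugi]
Order 2 then 1:
  2 Degemination: no change — [fosukgi]
  1 Regressive Voicing Assimilation: [fosukgi] → [fosuggi]
  result: [fosuggi]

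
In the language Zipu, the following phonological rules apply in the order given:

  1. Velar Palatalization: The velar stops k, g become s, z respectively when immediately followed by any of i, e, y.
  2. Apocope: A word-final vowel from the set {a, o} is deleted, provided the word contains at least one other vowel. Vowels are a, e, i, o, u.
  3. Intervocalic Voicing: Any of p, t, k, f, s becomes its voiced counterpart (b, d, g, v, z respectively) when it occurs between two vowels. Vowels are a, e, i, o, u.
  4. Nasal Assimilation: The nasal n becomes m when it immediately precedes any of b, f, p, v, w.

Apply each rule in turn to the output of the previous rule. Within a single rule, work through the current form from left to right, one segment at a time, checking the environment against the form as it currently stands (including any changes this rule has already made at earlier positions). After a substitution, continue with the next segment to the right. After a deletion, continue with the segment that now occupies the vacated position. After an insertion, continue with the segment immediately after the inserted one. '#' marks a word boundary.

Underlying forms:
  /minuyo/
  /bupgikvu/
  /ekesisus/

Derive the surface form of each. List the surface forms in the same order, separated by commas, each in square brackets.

[minuy], [bupzikvu], [ezezizus]

/minuyo/:
  1 Velar Palatalization: no change — [minuyo]
  2 Apocope: [minuyo] → [minuy]
  3 Intervocalic Voicing: no change — [minuy]
  4 Nasal Assimilation: no change — [minuy]
/bupgikvu/:
  1 Velar Palatalization: [bupgikvu] → [bupzikvu]
  2 Apocope: no change — [bupzikvu]
  3 Intervocalic Voicing: no change — [bupzikvu]
  4 Nasal Assimilation: no change — [bupzikvu]
/ekesisus/:
  1 Velar Palatalization: [ekesisus] → [esesisus]
  2 Apocope: no change — [esesisus]
  3 Intervocalic Voicing: [esesisus] → [ezezizus]
  4 Nasal Assimilation: no change — [ezezizus]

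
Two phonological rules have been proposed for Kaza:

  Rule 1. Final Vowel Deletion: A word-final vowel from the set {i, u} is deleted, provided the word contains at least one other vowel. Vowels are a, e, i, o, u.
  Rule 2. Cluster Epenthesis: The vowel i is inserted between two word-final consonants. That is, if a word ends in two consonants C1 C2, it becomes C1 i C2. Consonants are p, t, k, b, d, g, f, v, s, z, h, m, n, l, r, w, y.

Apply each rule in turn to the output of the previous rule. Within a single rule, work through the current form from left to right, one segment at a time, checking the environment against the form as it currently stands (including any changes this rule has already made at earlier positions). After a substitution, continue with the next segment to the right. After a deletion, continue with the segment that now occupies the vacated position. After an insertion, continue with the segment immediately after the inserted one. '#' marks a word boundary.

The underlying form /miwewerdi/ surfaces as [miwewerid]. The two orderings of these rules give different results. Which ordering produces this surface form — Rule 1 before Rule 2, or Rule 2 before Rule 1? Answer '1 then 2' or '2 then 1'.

Order 1 then 2:
  1 Final Vowel Deletion: [miwewerdi] → [miwewerd]
  2 Cluster Epenthesis: [miwewerd] → [miwewerid]
  result: [miwewerid]
Order 2 then 1:
  2 Cluster Epenthesis: no change — [miwewerdi]
  1 Final Vowel Deletion: [miwewerdi] → [miwewerd]
  result: [miwewerd]

1 then 2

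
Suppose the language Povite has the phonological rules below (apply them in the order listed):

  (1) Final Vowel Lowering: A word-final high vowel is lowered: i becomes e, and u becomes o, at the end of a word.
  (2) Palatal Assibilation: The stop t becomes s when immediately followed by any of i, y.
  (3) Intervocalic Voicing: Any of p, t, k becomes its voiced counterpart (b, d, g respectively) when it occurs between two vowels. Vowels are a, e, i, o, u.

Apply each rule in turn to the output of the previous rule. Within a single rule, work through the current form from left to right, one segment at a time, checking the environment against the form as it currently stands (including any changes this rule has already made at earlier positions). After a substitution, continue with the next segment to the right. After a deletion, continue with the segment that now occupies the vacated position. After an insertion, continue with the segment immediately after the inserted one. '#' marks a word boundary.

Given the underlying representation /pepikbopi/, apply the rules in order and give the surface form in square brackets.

[pebikbobe]

(1) Final Vowel Lowering: [pepikbopi] → [pepikbope]
(2) Palatal Assibilation: no change — [pepikbope]
(3) Intervocalic Voicing: [pepikbope] → [pebikbobe]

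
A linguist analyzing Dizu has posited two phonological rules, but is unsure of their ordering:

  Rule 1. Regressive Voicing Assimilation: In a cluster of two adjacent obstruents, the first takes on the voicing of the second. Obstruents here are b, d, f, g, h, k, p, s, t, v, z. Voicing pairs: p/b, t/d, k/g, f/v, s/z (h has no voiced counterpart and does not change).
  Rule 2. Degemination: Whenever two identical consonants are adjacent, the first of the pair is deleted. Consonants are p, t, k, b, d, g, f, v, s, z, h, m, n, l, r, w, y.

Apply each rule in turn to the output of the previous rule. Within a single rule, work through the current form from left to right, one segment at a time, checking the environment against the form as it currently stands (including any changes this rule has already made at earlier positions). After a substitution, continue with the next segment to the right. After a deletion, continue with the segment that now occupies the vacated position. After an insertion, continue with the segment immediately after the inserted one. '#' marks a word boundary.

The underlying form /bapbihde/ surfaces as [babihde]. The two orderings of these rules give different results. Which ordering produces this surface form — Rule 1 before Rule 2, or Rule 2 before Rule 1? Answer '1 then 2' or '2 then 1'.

1 then 2

Order 1 then 2:
  1 Regressive Voicing Assimilation: [bapbihde] → [babbihde]
  2 Degemination: [babbihde] → [babihde]
  result: [babihde]
Order 2 then 1:
  2 Degemination: no change — [bapbihde]
  1 Regressive Voicing Assimilation: [bapbihde] → [babbihde]
  result: [babbihde]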